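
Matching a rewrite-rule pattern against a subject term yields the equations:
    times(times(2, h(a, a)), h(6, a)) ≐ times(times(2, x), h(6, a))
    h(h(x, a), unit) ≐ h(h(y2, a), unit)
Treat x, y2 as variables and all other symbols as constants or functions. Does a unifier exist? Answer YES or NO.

Decompose times/2: times(2, h(a, a)) ≐ times(2, x),  h(6, a) ≐ h(6, a).
Decompose times/2: 2 ≐ 2,  h(a, a) ≐ x.
Delete trivial equation 2 ≐ 2.
Bind x := h(a, a); substituting into the one remaining equation that mentions x gives: h(h(h(a, a), a), unit) ≐ h(h(y2, a), unit).
Delete trivial equation h(6, a) ≐ h(6, a).
Decompose h/2: h(h(a, a), a) ≐ h(y2, a),  unit ≐ unit.
Decompose h/2: h(a, a) ≐ y2,  a ≐ a.
Bind y2 := h(a, a); no other remaining equation mentions y2.
Delete trivial equation a ≐ a.
Delete trivial equation unit ≐ unit.
No equations remain and no clash or occurs-check failure arose, so a unifier exists.

YES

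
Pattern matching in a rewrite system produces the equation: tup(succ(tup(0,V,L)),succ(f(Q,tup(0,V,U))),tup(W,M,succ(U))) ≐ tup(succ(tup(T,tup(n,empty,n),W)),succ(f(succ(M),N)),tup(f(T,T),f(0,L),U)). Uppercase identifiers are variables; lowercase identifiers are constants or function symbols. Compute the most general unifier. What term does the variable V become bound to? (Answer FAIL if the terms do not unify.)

FAIL

Decompose tup/3: succ(tup(0,V,L)) ≐ succ(tup(T,tup(n,empty,n),W)),  succ(f(Q,tup(0,V,U))) ≐ succ(f(succ(M),N)),  tup(W,M,succ(U)) ≐ tup(f(T,T),f(0,L),U).
Decompose succ/1: tup(0,V,L) ≐ tup(T,tup(n,empty,n),W).
Decompose tup/3: 0 ≐ T,  V ≐ tup(n,empty,n),  L ≐ W.
Bind T := 0; substituting into the one remaining equation that mentions T gives: tup(W,M,succ(U)) ≐ tup(f(0,0),f(0,L),U).
Bind V := tup(n,empty,n); substituting into the one remaining equation that mentions V gives: succ(f(Q,tup(0,tup(n,empty,n),U))) ≐ succ(f(succ(M),N)).
Bind L := W; substituting into the one remaining equation that mentions L gives: tup(W,M,succ(U)) ≐ tup(f(0,0),f(0,W),U).
Decompose succ/1: f(Q,tup(0,tup(n,empty,n),U)) ≐ f(succ(M),N).
Decompose f/2: Q ≐ succ(M),  tup(0,tup(n,empty,n),U) ≐ N.
Bind Q := succ(M); no other remaining equation mentions Q.
Bind N := tup(0,tup(n,empty,n),U); no other remaining equation mentions N.
Decompose tup/3: W ≐ f(0,0),  M ≐ f(0,W),  succ(U) ≐ U.
Bind W := f(0,0); substituting into the one remaining equation that mentions W gives: M ≐ f(0,f(0,0)). Substituting into the earlier binding gives L := f(0,0).
Bind M := f(0,f(0,0)); no other remaining equation mentions M. Substituting into the earlier binding gives Q := succ(f(0,f(0,0))).
Occurs check fails: U occurs in succ(U); the equation U ≐ succ(U) has no finite solution.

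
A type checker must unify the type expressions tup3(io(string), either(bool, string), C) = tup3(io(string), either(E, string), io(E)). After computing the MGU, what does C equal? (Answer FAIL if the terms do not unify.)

Decompose tup3/3: io(string) = io(string),  either(bool, string) = either(E, string),  C = io(E).
Delete trivial equation io(string) = io(string).
Decompose either/2: bool = E,  string = string.
Bind E := bool; substituting into the one remaining equation that mentions E gives: C = io(bool).
Delete trivial equation string = string.
Bind C := io(bool).
MGU = { E := bool, C := io(bool) }, so C := io(bool).

io(bool)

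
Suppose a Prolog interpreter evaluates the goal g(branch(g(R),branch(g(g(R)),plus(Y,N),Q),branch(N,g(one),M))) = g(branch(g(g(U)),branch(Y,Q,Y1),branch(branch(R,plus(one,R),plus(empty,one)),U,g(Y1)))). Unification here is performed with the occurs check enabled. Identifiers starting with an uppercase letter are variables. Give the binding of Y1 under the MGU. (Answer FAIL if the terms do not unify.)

Decompose g/1: branch(g(R),branch(g(g(R)),plus(Y,N),Q),branch(N,g(one),M)) = branch(g(g(U)),branch(Y,Q,Y1),branch(branch(R,plus(one,R),plus(empty,one)),U,g(Y1))).
Decompose branch/3: g(R) = g(g(U)),  branch(g(g(R)),plus(Y,N),Q) = branch(Y,Q,Y1),  branch(N,g(one),M) = branch(branch(R,plus(one,R),plus(empty,one)),U,g(Y1)).
Decompose g/1: R = g(U).
Bind R := g(U); substituting into the remaining equations gives: branch(g(g(g(U))),plus(Y,N),Q) = branch(Y,Q,Y1),  branch(N,g(one),M) = branch(branch(g(U),plus(one,g(U)),plus(empty,one)),U,g(Y1)).
Decompose branch/3: g(g(g(U))) = Y,  plus(Y,N) = Q,  Q = Y1.
Bind Y := g(g(g(U))); substituting into the one remaining equation that mentions Y gives: plus(g(g(g(U))),N) = Q.
Bind Q := plus(g(g(g(U))),N); substituting into the one remaining equation that mentions Q gives: plus(g(g(g(U))),N) = Y1.
Bind Y1 := plus(g(g(g(U))),N); substituting into the remaining equation gives: branch(N,g(one),M) = branch(branch(g(U),plus(one,g(U)),plus(empty,one)),U,g(plus(g(g(g(U))),N))).
Decompose branch/3: N = branch(g(U),plus(one,g(U)),plus(empty,one)),  g(one) = U,  M = g(plus(g(g(g(U))),N)).
Bind N := branch(g(U),plus(one,g(U)),plus(empty,one)); substituting into the one remaining equation that mentions N gives: M = g(plus(g(g(g(U))),branch(g(U),plus(one,g(U)),plus(empty,one)))). Substituting into the earlier bindings gives Q := plus(g(g(g(U))),branch(g(U),plus(one,g(U)),plus(empty,one))), Y1 := plus(g(g(g(U))),branch(g(U),plus(one,g(U)),plus(empty,one))).
Bind U := g(one); substituting into the remaining equation gives: M = g(plus(g(g(g(g(one)))),branch(g(g(one)),plus(one,g(g(one))),plus(empty,one)))). Substituting into the earlier bindings gives R := g(g(one)), Y := g(g(g(g(one)))), Q := plus(g(g(g(g(one)))),branch(g(g(one)),plus(one,g(g(one))),plus(empty,one))), Y1 := plus(g(g(g(g(one)))),branch(g(g(one)),plus(one,g(g(one))),plus(empty,one))), N := branch(g(g(one)),plus(one,g(g(one))),plus(empty,one)).
Bind M := g(plus(g(g(g(g(one)))),branch(g(g(one)),plus(one,g(g(one))),plus(empty,one)))).
MGU = { R = g(g(one)), Y = g(g(g(g(one)))), Q = plus(g(g(g(g(one)))),branch(g(g(one)),plus(one,g(g(one))),plus(empty,one))), Y1 = plus(g(g(g(g(one)))),branch(g(g(one)),plus(one,g(g(one))),plus(empty,one))), N = branch(g(g(one)),plus(one,g(g(one))),plus(empty,one)), U = g(one), M = g(plus(g(g(g(g(one)))),branch(g(g(one)),plus(one,g(g(one))),plus(empty,one)))) }, so Y1 = plus(g(g(g(g(one)))),branch(g(g(one)),plus(one,g(g(one))),plus(empty,one))).

plus(g(g(g(g(one)))),branch(g(g(one)),plus(one,g(g(one))),plus(empty,one)))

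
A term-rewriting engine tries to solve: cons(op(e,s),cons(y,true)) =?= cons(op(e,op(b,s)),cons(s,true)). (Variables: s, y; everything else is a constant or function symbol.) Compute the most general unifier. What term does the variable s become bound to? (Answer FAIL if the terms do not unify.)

Decompose cons/2: op(e,s) =?= op(e,op(b,s)),  cons(y,true) =?= cons(s,true).
Decompose op/2: e =?= e,  s =?= op(b,s).
Delete trivial equation e =?= e.
Occurs check fails: s occurs in op(b,s); the equation s =?= op(b,s) has no finite solution.

FAIL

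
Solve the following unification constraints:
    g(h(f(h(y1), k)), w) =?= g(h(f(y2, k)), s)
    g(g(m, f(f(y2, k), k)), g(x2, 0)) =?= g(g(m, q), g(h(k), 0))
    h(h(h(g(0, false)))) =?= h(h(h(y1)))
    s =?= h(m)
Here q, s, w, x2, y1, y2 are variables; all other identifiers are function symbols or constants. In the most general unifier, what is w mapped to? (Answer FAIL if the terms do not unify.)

Decompose g/2: h(f(h(y1), k)) =?= h(f(y2, k)),  w =?= s.
Decompose h/1: f(h(y1), k) =?= f(y2, k).
Decompose f/2: h(y1) =?= y2,  k =?= k.
Bind y2 := h(y1); substituting into the one remaining equation that mentions y2 gives: g(g(m, f(f(h(y1), k), k)), g(x2, 0)) =?= g(g(m, q), g(h(k), 0)).
Delete trivial equation k =?= k.
Bind w := s; no other remaining equation mentions w.
Decompose g/2: g(m, f(f(h(y1), k), k)) =?= g(m, q),  g(x2, 0) =?= g(h(k), 0).
Decompose g/2: m =?= m,  f(f(h(y1), k), k) =?= q.
Delete trivial equation m =?= m.
Bind q := f(f(h(y1), k), k); no other remaining equation mentions q.
Decompose g/2: x2 =?= h(k),  0 =?= 0.
Bind x2 := h(k); no other remaining equation mentions x2.
Delete trivial equation 0 =?= 0.
Decompose h/1: h(h(g(0, false))) =?= h(h(y1)).
Decompose h/1: h(g(0, false)) =?= h(y1).
Decompose h/1: g(0, false) =?= y1.
Bind y1 := g(0, false); no other remaining equation mentions y1. Substituting into the earlier bindings gives y2 := h(g(0, false)), q := f(f(h(g(0, false)), k), k).
Bind s := h(m). Substituting into the earlier binding gives w := h(m).
MGU = { y2 ↦ h(g(0, false)), w ↦ h(m), q ↦ f(f(h(g(0, false)), k), k), x2 ↦ h(k), y1 ↦ g(0, false), s ↦ h(m) }, so w ↦ h(m).

h(m)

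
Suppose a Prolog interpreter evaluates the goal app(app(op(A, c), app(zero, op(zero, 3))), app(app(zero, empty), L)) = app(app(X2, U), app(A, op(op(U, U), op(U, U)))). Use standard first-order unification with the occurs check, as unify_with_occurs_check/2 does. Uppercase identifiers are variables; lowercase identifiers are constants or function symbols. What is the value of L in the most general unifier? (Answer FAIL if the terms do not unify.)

Decompose app/2: app(op(A, c), app(zero, op(zero, 3))) = app(X2, U),  app(app(zero, empty), L) = app(A, op(op(U, U), op(U, U))).
Decompose app/2: op(A, c) = X2,  app(zero, op(zero, 3)) = U.
Bind X2 := op(A, c); no other remaining equation mentions X2.
Bind U := app(zero, op(zero, 3)); substituting into the remaining equation gives: app(app(zero, empty), L) = app(A, op(op(app(zero, op(zero, 3)), app(zero, op(zero, 3))), op(app(zero, op(zero, 3)), app(zero, op(zero, 3))))).
Decompose app/2: app(zero, empty) = A,  L = op(op(app(zero, op(zero, 3)), app(zero, op(zero, 3))), op(app(zero, op(zero, 3)), app(zero, op(zero, 3)))).
Bind A := app(zero, empty); no other remaining equation mentions A. Substituting into the earlier binding gives X2 := op(app(zero, empty), c).
Bind L := op(op(app(zero, op(zero, 3)), app(zero, op(zero, 3))), op(app(zero, op(zero, 3)), app(zero, op(zero, 3)))).
MGU = { X2 = op(app(zero, empty), c), U = app(zero, op(zero, 3)), A = app(zero, empty), L = op(op(app(zero, op(zero, 3)), app(zero, op(zero, 3))), op(app(zero, op(zero, 3)), app(zero, op(zero, 3)))) }, so L = op(op(app(zero, op(zero, 3)), app(zero, op(zero, 3))), op(app(zero, op(zero, 3)), app(zero, op(zero, 3)))).

op(op(app(zero, op(zero, 3)), app(zero, op(zero, 3))), op(app(zero, op(zero, 3)), app(zero, op(zero, 3))))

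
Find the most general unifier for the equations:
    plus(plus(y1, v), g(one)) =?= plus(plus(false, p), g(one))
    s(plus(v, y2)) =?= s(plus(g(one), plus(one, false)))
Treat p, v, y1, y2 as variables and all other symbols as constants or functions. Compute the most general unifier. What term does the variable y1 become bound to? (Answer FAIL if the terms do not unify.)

Decompose plus/2: plus(y1, v) =?= plus(false, p),  g(one) =?= g(one).
Decompose plus/2: y1 =?= false,  v =?= p.
Bind y1 := false; no other remaining equation mentions y1.
Bind v := p; substituting into the one remaining equation that mentions v gives: s(plus(p, y2)) =?= s(plus(g(one), plus(one, false))).
Delete trivial equation g(one) =?= g(one).
Decompose s/1: plus(p, y2) =?= plus(g(one), plus(one, false)).
Decompose plus/2: p =?= g(one),  y2 =?= plus(one, false).
Bind p := g(one); no other remaining equation mentions p. Substituting into the earlier binding gives v := g(one).
Bind y2 := plus(one, false).
MGU = { y1 -> false, v -> g(one), p -> g(one), y2 -> plus(one, false) }, so y1 -> false.

false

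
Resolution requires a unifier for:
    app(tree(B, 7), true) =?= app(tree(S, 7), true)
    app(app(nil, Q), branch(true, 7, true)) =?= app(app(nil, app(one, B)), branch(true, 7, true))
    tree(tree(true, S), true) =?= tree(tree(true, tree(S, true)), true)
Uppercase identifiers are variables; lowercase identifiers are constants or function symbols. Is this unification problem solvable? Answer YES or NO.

Decompose app/2: tree(B, 7) =?= tree(S, 7),  true =?= true.
Decompose tree/2: B =?= S,  7 =?= 7.
Bind B := S; substituting into the one remaining equation that mentions B gives: app(app(nil, Q), branch(true, 7, true)) =?= app(app(nil, app(one, S)), branch(true, 7, true)).
Delete trivial equation 7 =?= 7.
Delete trivial equation true =?= true.
Decompose app/2: app(nil, Q) =?= app(nil, app(one, S)),  branch(true, 7, true) =?= branch(true, 7, true).
Decompose app/2: nil =?= nil,  Q =?= app(one, S).
Delete trivial equation nil =?= nil.
Bind Q := app(one, S); no other remaining equation mentions Q.
Delete trivial equation branch(true, 7, true) =?= branch(true, 7, true).
Decompose tree/2: tree(true, S) =?= tree(true, tree(S, true)),  true =?= true.
Decompose tree/2: true =?= true,  S =?= tree(S, true).
Delete trivial equation true =?= true.
Occurs check fails: S occurs in tree(S, true); the equation S =?= tree(S, true) has no finite solution.

NO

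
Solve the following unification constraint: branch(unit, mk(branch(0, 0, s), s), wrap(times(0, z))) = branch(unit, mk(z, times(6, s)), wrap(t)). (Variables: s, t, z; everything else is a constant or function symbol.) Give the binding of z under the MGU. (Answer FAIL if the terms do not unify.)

Decompose branch/3: unit = unit,  mk(branch(0, 0, s), s) = mk(z, times(6, s)),  wrap(times(0, z)) = wrap(t).
Delete trivial equation unit = unit.
Decompose mk/2: branch(0, 0, s) = z,  s = times(6, s).
Bind z := branch(0, 0, s); substituting into the one remaining equation that mentions z gives: wrap(times(0, branch(0, 0, s))) = wrap(t).
Occurs check fails: s occurs in times(6, s); the equation s = times(6, s) has no finite solution.

FAIL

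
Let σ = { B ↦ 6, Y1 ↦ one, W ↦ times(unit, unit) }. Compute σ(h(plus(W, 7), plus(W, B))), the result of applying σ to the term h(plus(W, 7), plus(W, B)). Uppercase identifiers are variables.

Replace each occurrence of B with 6.
Replace each occurrence of W with times(unit, unit).
Result: h(plus(times(unit, unit), 7), plus(times(unit, unit), 6)).

h(plus(times(unit, unit), 7), plus(times(unit, unit), 6))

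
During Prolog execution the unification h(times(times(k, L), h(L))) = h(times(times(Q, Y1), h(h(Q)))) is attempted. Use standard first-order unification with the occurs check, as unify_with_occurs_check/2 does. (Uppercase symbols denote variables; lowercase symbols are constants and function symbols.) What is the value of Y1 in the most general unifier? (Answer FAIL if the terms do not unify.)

h(k)

Decompose h/1: times(times(k, L), h(L)) = times(times(Q, Y1), h(h(Q))).
Decompose times/2: times(k, L) = times(Q, Y1),  h(L) = h(h(Q)).
Decompose times/2: k = Q,  L = Y1.
Bind Q := k; substituting into the one remaining equation that mentions Q gives: h(L) = h(h(k)).
Bind L := Y1; substituting into the remaining equation gives: h(Y1) = h(h(k)).
Decompose h/1: Y1 = h(k).
Bind Y1 := h(k). Substituting into the earlier binding gives L := h(k).
MGU = { Q ↦ k, L ↦ h(k), Y1 ↦ h(k) }, so Y1 ↦ h(k).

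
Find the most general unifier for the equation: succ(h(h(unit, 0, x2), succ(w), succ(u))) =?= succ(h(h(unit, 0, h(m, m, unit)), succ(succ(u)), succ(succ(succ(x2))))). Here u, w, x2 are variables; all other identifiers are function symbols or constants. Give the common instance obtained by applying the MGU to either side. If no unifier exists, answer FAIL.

Decompose succ/1: h(h(unit, 0, x2), succ(w), succ(u)) =?= h(h(unit, 0, h(m, m, unit)), succ(succ(u)), succ(succ(succ(x2)))).
Decompose h/3: h(unit, 0, x2) =?= h(unit, 0, h(m, m, unit)),  succ(w) =?= succ(succ(u)),  succ(u) =?= succ(succ(succ(x2))).
Decompose h/3: unit =?= unit,  0 =?= 0,  x2 =?= h(m, m, unit).
Delete trivial equation unit =?= unit.
Delete trivial equation 0 =?= 0.
Bind x2 := h(m, m, unit); substituting into the one remaining equation that mentions x2 gives: succ(u) =?= succ(succ(succ(h(m, m, unit)))).
Decompose succ/1: w =?= succ(u).
Bind w := succ(u); no other remaining equation mentions w.
Decompose succ/1: u =?= succ(succ(h(m, m, unit))).
Bind u := succ(succ(h(m, m, unit))). Substituting into the earlier binding gives w := succ(succ(succ(h(m, m, unit)))).
Applying the MGU to either side gives succ(h(h(unit, 0, h(m, m, unit)), succ(succ(succ(succ(h(m, m, unit))))), succ(succ(succ(h(m, m, unit)))))).

succ(h(h(unit, 0, h(m, m, unit)), succ(succ(succ(succ(h(m, m, unit))))), succ(succ(succ(h(m, m, unit))))))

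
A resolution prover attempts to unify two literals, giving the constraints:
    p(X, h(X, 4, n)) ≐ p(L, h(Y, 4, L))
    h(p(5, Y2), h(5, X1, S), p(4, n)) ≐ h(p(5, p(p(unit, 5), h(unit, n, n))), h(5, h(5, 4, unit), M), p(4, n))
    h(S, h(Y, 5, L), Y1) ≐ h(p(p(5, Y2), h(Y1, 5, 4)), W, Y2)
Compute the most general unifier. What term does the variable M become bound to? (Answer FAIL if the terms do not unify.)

Decompose p/2: X ≐ L,  h(X, 4, n) ≐ h(Y, 4, L).
Bind X := L; substituting into the one remaining equation that mentions X gives: h(L, 4, n) ≐ h(Y, 4, L).
Decompose h/3: L ≐ Y,  4 ≐ 4,  n ≐ L.
Bind L := Y; substituting into the 2 remaining equations that mention L gives: n ≐ Y,  h(S, h(Y, 5, Y), Y1) ≐ h(p(p(5, Y2), h(Y1, 5, 4)), W, Y2). Substituting into the earlier binding gives X := Y.
Delete trivial equation 4 ≐ 4.
Bind Y := n; substituting into the one remaining equation that mentions Y gives: h(S, h(n, 5, n), Y1) ≐ h(p(p(5, Y2), h(Y1, 5, 4)), W, Y2). Substituting into the earlier bindings gives X := n, L := n.
Decompose h/3: p(5, Y2) ≐ p(5, p(p(unit, 5), h(unit, n, n))),  h(5, X1, S) ≐ h(5, h(5, 4, unit), M),  p(4, n) ≐ p(4, n).
Decompose p/2: 5 ≐ 5,  Y2 ≐ p(p(unit, 5), h(unit, n, n)).
Delete trivial equation 5 ≐ 5.
Bind Y2 := p(p(unit, 5), h(unit, n, n)); substituting into the one remaining equation that mentions Y2 gives: h(S, h(n, 5, n), Y1) ≐ h(p(p(5, p(p(unit, 5), h(unit, n, n))), h(Y1, 5, 4)), W, p(p(unit, 5), h(unit, n, n))).
Decompose h/3: 5 ≐ 5,  X1 ≐ h(5, 4, unit),  S ≐ M.
Delete trivial equation 5 ≐ 5.
Bind X1 := h(5, 4, unit); no other remaining equation mentions X1.
Bind S := M; substituting into the one remaining equation that mentions S gives: h(M, h(n, 5, n), Y1) ≐ h(p(p(5, p(p(unit, 5), h(unit, n, n))), h(Y1, 5, 4)), W, p(p(unit, 5), h(unit, n, n))).
Delete trivial equation p(4, n) ≐ p(4, n).
Decompose h/3: M ≐ p(p(5, p(p(unit, 5), h(unit, n, n))), h(Y1, 5, 4)),  h(n, 5, n) ≐ W,  Y1 ≐ p(p(unit, 5), h(unit, n, n)).
Bind M := p(p(5, p(p(unit, 5), h(unit, n, n))), h(Y1, 5, 4)); no other remaining equation mentions M. Substituting into the earlier binding gives S := p(p(5, p(p(unit, 5), h(unit, n, n))), h(Y1, 5, 4)).
Bind W := h(n, 5, n); no other remaining equation mentions W.
Bind Y1 := p(p(unit, 5), h(unit, n, n)). Substituting into the earlier bindings gives S := p(p(5, p(p(unit, 5), h(unit, n, n))), h(p(p(unit, 5), h(unit, n, n)), 5, 4)), M := p(p(5, p(p(unit, 5), h(unit, n, n))), h(p(p(unit, 5), h(unit, n, n)), 5, 4)).
MGU = { X ↦ n, L ↦ n, Y ↦ n, Y2 ↦ p(p(unit, 5), h(unit, n, n)), X1 ↦ h(5, 4, unit), S ↦ p(p(5, p(p(unit, 5), h(unit, n, n))), h(p(p(unit, 5), h(unit, n, n)), 5, 4)), M ↦ p(p(5, p(p(unit, 5), h(unit, n, n))), h(p(p(unit, 5), h(unit, n, n)), 5, 4)), W ↦ h(n, 5, n), Y1 ↦ p(p(unit, 5), h(unit, n, n)) }, so M ↦ p(p(5, p(p(unit, 5), h(unit, n, n))), h(p(p(unit, 5), h(unit, n, n)), 5, 4)).

p(p(5, p(p(unit, 5), h(unit, n, n))), h(p(p(unit, 5), h(unit, n, n)), 5, 4))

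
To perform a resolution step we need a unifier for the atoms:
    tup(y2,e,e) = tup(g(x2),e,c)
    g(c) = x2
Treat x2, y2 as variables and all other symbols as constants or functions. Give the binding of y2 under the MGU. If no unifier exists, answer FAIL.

FAIL

Decompose tup/3: y2 = g(x2),  e = e,  e = c.
Bind y2 := g(x2); no other remaining equation mentions y2.
Delete trivial equation e = e.
Clash: constants e and c differ; no unifier exists.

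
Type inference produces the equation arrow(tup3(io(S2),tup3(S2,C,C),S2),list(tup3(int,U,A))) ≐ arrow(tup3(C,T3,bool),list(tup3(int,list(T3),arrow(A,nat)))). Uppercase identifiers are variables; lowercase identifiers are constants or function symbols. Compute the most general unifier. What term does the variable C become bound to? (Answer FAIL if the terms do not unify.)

FAIL

Decompose arrow/2: tup3(io(S2),tup3(S2,C,C),S2) ≐ tup3(C,T3,bool),  list(tup3(int,U,A)) ≐ list(tup3(int,list(T3),arrow(A,nat))).
Decompose tup3/3: io(S2) ≐ C,  tup3(S2,C,C) ≐ T3,  S2 ≐ bool.
Bind C := io(S2); substituting into the one remaining equation that mentions C gives: tup3(S2,io(S2),io(S2)) ≐ T3.
Bind T3 := tup3(S2,io(S2),io(S2)); substituting into the one remaining equation that mentions T3 gives: list(tup3(int,U,A)) ≐ list(tup3(int,list(tup3(S2,io(S2),io(S2))),arrow(A,nat))).
Bind S2 := bool; substituting into the remaining equation gives: list(tup3(int,U,A)) ≐ list(tup3(int,list(tup3(bool,io(bool),io(bool))),arrow(A,nat))). Substituting into the earlier bindings gives C := io(bool), T3 := tup3(bool,io(bool),io(bool)).
Decompose list/1: tup3(int,U,A) ≐ tup3(int,list(tup3(bool,io(bool),io(bool))),arrow(A,nat)).
Decompose tup3/3: int ≐ int,  U ≐ list(tup3(bool,io(bool),io(bool))),  A ≐ arrow(A,nat).
Delete trivial equation int ≐ int.
Bind U := list(tup3(bool,io(bool),io(bool))); no other remaining equation mentions U.
Occurs check fails: A occurs in arrow(A,nat); the equation A ≐ arrow(A,nat) has no finite solution.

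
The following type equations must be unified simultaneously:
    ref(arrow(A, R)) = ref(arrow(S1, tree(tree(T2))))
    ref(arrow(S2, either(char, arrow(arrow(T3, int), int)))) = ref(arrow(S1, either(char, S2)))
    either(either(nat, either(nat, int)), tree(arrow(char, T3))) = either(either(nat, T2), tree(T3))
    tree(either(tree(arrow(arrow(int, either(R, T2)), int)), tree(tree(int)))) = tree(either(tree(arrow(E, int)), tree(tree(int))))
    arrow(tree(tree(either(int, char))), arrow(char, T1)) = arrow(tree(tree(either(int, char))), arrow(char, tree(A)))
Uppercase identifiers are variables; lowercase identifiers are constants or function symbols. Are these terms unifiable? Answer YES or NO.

NO

Decompose ref/1: arrow(A, R) = arrow(S1, tree(tree(T2))).
Decompose arrow/2: A = S1,  R = tree(tree(T2)).
Bind A := S1; substituting into the one remaining equation that mentions A gives: arrow(tree(tree(either(int, char))), arrow(char, T1)) = arrow(tree(tree(either(int, char))), arrow(char, tree(S1))).
Bind R := tree(tree(T2)); substituting into the one remaining equation that mentions R gives: tree(either(tree(arrow(arrow(int, either(tree(tree(T2)), T2)), int)), tree(tree(int)))) = tree(either(tree(arrow(E, int)), tree(tree(int)))).
Decompose ref/1: arrow(S2, either(char, arrow(arrow(T3, int), int))) = arrow(S1, either(char, S2)).
Decompose arrow/2: S2 = S1,  either(char, arrow(arrow(T3, int), int)) = either(char, S2).
Bind S2 := S1; substituting into the one remaining equation that mentions S2 gives: either(char, arrow(arrow(T3, int), int)) = either(char, S1).
Decompose either/2: char = char,  arrow(arrow(T3, int), int) = S1.
Delete trivial equation char = char.
Bind S1 := arrow(arrow(T3, int), int); substituting into the one remaining equation that mentions S1 gives: arrow(tree(tree(either(int, char))), arrow(char, T1)) = arrow(tree(tree(either(int, char))), arrow(char, tree(arrow(arrow(T3, int), int)))). Substituting into the earlier bindings gives A := arrow(arrow(T3, int), int), S2 := arrow(arrow(T3, int), int).
Decompose either/2: either(nat, either(nat, int)) = either(nat, T2),  tree(arrow(char, T3)) = tree(T3).
Decompose either/2: nat = nat,  either(nat, int) = T2.
Delete trivial equation nat = nat.
Bind T2 := either(nat, int); substituting into the one remaining equation that mentions T2 gives: tree(either(tree(arrow(arrow(int, either(tree(tree(either(nat, int))), either(nat, int))), int)), tree(tree(int)))) = tree(either(tree(arrow(E, int)), tree(tree(int)))). Substituting into the earlier binding gives R := tree(tree(either(nat, int))).
Decompose tree/1: arrow(char, T3) = T3.
Occurs check fails: T3 occurs in arrow(char, T3); the equation T3 = arrow(char, T3) has no finite solution.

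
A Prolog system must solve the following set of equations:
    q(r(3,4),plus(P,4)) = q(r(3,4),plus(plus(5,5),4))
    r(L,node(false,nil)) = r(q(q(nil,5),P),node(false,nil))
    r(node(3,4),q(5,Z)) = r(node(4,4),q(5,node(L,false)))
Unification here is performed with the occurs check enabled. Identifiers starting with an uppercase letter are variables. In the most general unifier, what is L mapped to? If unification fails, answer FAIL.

Decompose q/2: r(3,4) = r(3,4),  plus(P,4) = plus(plus(5,5),4).
Delete trivial equation r(3,4) = r(3,4).
Decompose plus/2: P = plus(5,5),  4 = 4.
Bind P := plus(5,5); substituting into the one remaining equation that mentions P gives: r(L,node(false,nil)) = r(q(q(nil,5),plus(5,5)),node(false,nil)).
Delete trivial equation 4 = 4.
Decompose r/2: L = q(q(nil,5),plus(5,5)),  node(false,nil) = node(false,nil).
Bind L := q(q(nil,5),plus(5,5)); substituting into the one remaining equation that mentions L gives: r(node(3,4),q(5,Z)) = r(node(4,4),q(5,node(q(q(nil,5),plus(5,5)),false))).
Delete trivial equation node(false,nil) = node(false,nil).
Decompose r/2: node(3,4) = node(4,4),  q(5,Z) = q(5,node(q(q(nil,5),plus(5,5)),false)).
Decompose node/2: 3 = 4,  4 = 4.
Clash: constants 3 and 4 differ; no unifier exists.

FAIL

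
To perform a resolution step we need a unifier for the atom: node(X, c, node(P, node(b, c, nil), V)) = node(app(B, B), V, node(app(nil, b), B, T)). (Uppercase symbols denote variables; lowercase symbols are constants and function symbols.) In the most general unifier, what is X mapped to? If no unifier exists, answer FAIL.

Decompose node/3: X = app(B, B),  c = V,  node(P, node(b, c, nil), V) = node(app(nil, b), B, T).
Bind X := app(B, B); no other remaining equation mentions X.
Bind V := c; substituting into the remaining equation gives: node(P, node(b, c, nil), c) = node(app(nil, b), B, T).
Decompose node/3: P = app(nil, b),  node(b, c, nil) = B,  c = T.
Bind P := app(nil, b); no other remaining equation mentions P.
Bind B := node(b, c, nil); no other remaining equation mentions B. Substituting into the earlier binding gives X := app(node(b, c, nil), node(b, c, nil)).
Bind T := c.
MGU = { X ↦ app(node(b, c, nil), node(b, c, nil)), V ↦ c, P ↦ app(nil, b), B ↦ node(b, c, nil), T ↦ c }, so X ↦ app(node(b, c, nil), node(b, c, nil)).

app(node(b, c, nil), node(b, c, nil))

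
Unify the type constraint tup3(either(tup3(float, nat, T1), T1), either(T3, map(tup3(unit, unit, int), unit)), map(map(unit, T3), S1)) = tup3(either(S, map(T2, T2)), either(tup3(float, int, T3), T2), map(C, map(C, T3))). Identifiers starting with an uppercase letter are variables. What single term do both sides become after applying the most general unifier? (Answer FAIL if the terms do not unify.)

Decompose tup3/3: either(tup3(float, nat, T1), T1) = either(S, map(T2, T2)),  either(T3, map(tup3(unit, unit, int), unit)) = either(tup3(float, int, T3), T2),  map(map(unit, T3), S1) = map(C, map(C, T3)).
Decompose either/2: tup3(float, nat, T1) = S,  T1 = map(T2, T2).
Bind S := tup3(float, nat, T1); no other remaining equation mentions S.
Bind T1 := map(T2, T2); no other remaining equation mentions T1. Substituting into the earlier binding gives S := tup3(float, nat, map(T2, T2)).
Decompose either/2: T3 = tup3(float, int, T3),  map(tup3(unit, unit, int), unit) = T2.
Occurs check fails: T3 occurs in tup3(float, int, T3); the equation T3 = tup3(float, int, T3) has no finite solution.

FAIL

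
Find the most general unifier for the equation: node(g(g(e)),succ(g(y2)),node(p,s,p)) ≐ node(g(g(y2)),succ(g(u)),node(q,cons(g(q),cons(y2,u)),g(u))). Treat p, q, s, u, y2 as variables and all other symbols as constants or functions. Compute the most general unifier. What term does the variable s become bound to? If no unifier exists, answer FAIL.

cons(g(g(e)),cons(e,e))

Decompose node/3: g(g(e)) ≐ g(g(y2)),  succ(g(y2)) ≐ succ(g(u)),  node(p,s,p) ≐ node(q,cons(g(q),cons(y2,u)),g(u)).
Decompose g/1: g(e) ≐ g(y2).
Decompose g/1: e ≐ y2.
Bind y2 := e; substituting into the remaining equations gives: succ(g(e)) ≐ succ(g(u)),  node(p,s,p) ≐ node(q,cons(g(q),cons(e,u)),g(u)).
Decompose succ/1: g(e) ≐ g(u).
Decompose g/1: e ≐ u.
Bind u := e; substituting into the remaining equation gives: node(p,s,p) ≐ node(q,cons(g(q),cons(e,e)),g(e)).
Decompose node/3: p ≐ q,  s ≐ cons(g(q),cons(e,e)),  p ≐ g(e).
Bind p := q; substituting into the one remaining equation that mentions p gives: q ≐ g(e).
Bind s := cons(g(q),cons(e,e)); no other remaining equation mentions s.
Bind q := g(e). Substituting into the earlier bindings gives p := g(e), s := cons(g(g(e)),cons(e,e)).
MGU = { y2 -> e, u -> e, p -> g(e), s -> cons(g(g(e)),cons(e,e)), q -> g(e) }, so s -> cons(g(g(e)),cons(e,e)).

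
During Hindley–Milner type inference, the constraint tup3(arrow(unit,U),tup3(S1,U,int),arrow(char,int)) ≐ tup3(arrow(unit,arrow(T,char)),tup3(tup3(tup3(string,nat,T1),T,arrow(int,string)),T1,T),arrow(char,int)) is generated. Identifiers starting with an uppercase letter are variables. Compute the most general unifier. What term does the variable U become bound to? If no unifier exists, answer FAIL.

arrow(int,char)

Decompose tup3/3: arrow(unit,U) ≐ arrow(unit,arrow(T,char)),  tup3(S1,U,int) ≐ tup3(tup3(tup3(string,nat,T1),T,arrow(int,string)),T1,T),  arrow(char,int) ≐ arrow(char,int).
Decompose arrow/2: unit ≐ unit,  U ≐ arrow(T,char).
Delete trivial equation unit ≐ unit.
Bind U := arrow(T,char); substituting into the one remaining equation that mentions U gives: tup3(S1,arrow(T,char),int) ≐ tup3(tup3(tup3(string,nat,T1),T,arrow(int,string)),T1,T).
Decompose tup3/3: S1 ≐ tup3(tup3(string,nat,T1),T,arrow(int,string)),  arrow(T,char) ≐ T1,  int ≐ T.
Bind S1 := tup3(tup3(string,nat,T1),T,arrow(int,string)); no other remaining equation mentions S1.
Bind T1 := arrow(T,char); no other remaining equation mentions T1. Substituting into the earlier binding gives S1 := tup3(tup3(string,nat,arrow(T,char)),T,arrow(int,string)).
Bind T := int; no other remaining equation mentions T. Substituting into the earlier bindings gives U := arrow(int,char), S1 := tup3(tup3(string,nat,arrow(int,char)),int,arrow(int,string)), T1 := arrow(int,char).
Delete trivial equation arrow(char,int) ≐ arrow(char,int).
MGU = { U -> arrow(int,char), S1 -> tup3(tup3(string,nat,arrow(int,char)),int,arrow(int,string)), T1 -> arrow(int,char), T -> int }, so U -> arrow(int,char).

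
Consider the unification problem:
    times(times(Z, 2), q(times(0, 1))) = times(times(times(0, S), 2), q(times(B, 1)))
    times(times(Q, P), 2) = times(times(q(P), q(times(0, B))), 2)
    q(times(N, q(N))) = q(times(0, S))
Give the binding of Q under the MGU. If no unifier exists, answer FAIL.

q(q(times(0, 0)))

Decompose times/2: times(Z, 2) = times(times(0, S), 2),  q(times(0, 1)) = q(times(B, 1)).
Decompose times/2: Z = times(0, S),  2 = 2.
Bind Z := times(0, S); no other remaining equation mentions Z.
Delete trivial equation 2 = 2.
Decompose q/1: times(0, 1) = times(B, 1).
Decompose times/2: 0 = B,  1 = 1.
Bind B := 0; substituting into the one remaining equation that mentions B gives: times(times(Q, P), 2) = times(times(q(P), q(times(0, 0))), 2).
Delete trivial equation 1 = 1.
Decompose times/2: times(Q, P) = times(q(P), q(times(0, 0))),  2 = 2.
Decompose times/2: Q = q(P),  P = q(times(0, 0)).
Bind Q := q(P); no other remaining equation mentions Q.
Bind P := q(times(0, 0)); no other remaining equation mentions P. Substituting into the earlier binding gives Q := q(q(times(0, 0))).
Delete trivial equation 2 = 2.
Decompose q/1: times(N, q(N)) = times(0, S).
Decompose times/2: N = 0,  q(N) = S.
Bind N := 0; substituting into the remaining equation gives: q(0) = S.
Bind S := q(0). Substituting into the earlier binding gives Z := times(0, q(0)).
MGU = { Z -> times(0, q(0)), B -> 0, Q -> q(q(times(0, 0))), P -> q(times(0, 0)), N -> 0, S -> q(0) }, so Q -> q(q(times(0, 0))).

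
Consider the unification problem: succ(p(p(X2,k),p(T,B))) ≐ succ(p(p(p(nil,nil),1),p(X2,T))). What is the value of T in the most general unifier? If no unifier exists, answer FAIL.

FAIL

Decompose succ/1: p(p(X2,k),p(T,B)) ≐ p(p(p(nil,nil),1),p(X2,T)).
Decompose p/2: p(X2,k) ≐ p(p(nil,nil),1),  p(T,B) ≐ p(X2,T).
Decompose p/2: X2 ≐ p(nil,nil),  k ≐ 1.
Bind X2 := p(nil,nil); substituting into the one remaining equation that mentions X2 gives: p(T,B) ≐ p(p(nil,nil),T).
Clash: constants k and 1 differ; no unifier exists.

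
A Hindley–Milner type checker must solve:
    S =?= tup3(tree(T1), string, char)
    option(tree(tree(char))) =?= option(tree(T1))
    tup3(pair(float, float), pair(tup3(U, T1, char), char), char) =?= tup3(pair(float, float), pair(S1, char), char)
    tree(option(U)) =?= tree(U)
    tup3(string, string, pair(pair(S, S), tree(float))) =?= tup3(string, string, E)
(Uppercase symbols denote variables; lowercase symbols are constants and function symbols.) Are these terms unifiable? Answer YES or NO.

Bind S := tup3(tree(T1), string, char); substituting into the one remaining equation that mentions S gives: tup3(string, string, pair(pair(tup3(tree(T1), string, char), tup3(tree(T1), string, char)), tree(float))) =?= tup3(string, string, E).
Decompose option/1: tree(tree(char)) =?= tree(T1).
Decompose tree/1: tree(char) =?= T1.
Bind T1 := tree(char); substituting into the 2 remaining equations that mention T1 gives: tup3(pair(float, float), pair(tup3(U, tree(char), char), char), char) =?= tup3(pair(float, float), pair(S1, char), char),  tup3(string, string, pair(pair(tup3(tree(tree(char)), string, char), tup3(tree(tree(char)), string, char)), tree(float))) =?= tup3(string, string, E). Substituting into the earlier binding gives S := tup3(tree(tree(char)), string, char).
Decompose tup3/3: pair(float, float) =?= pair(float, float),  pair(tup3(U, tree(char), char), char) =?= pair(S1, char),  char =?= char.
Delete trivial equation pair(float, float) =?= pair(float, float).
Decompose pair/2: tup3(U, tree(char), char) =?= S1,  char =?= char.
Bind S1 := tup3(U, tree(char), char); no other remaining equation mentions S1.
Delete trivial equation char =?= char.
Delete trivial equation char =?= char.
Decompose tree/1: option(U) =?= U.
Occurs check fails: U occurs in option(U); the equation U =?= option(U) has no finite solution.

NO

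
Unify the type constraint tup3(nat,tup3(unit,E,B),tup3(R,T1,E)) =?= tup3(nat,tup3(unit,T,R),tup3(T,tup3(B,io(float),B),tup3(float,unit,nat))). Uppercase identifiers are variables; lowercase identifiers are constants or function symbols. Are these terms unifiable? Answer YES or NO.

Decompose tup3/3: nat =?= nat,  tup3(unit,E,B) =?= tup3(unit,T,R),  tup3(R,T1,E) =?= tup3(T,tup3(B,io(float),B),tup3(float,unit,nat)).
Delete trivial equation nat =?= nat.
Decompose tup3/3: unit =?= unit,  E =?= T,  B =?= R.
Delete trivial equation unit =?= unit.
Bind E := T; substituting into the one remaining equation that mentions E gives: tup3(R,T1,T) =?= tup3(T,tup3(B,io(float),B),tup3(float,unit,nat)).
Bind B := R; substituting into the remaining equation gives: tup3(R,T1,T) =?= tup3(T,tup3(R,io(float),R),tup3(float,unit,nat)).
Decompose tup3/3: R =?= T,  T1 =?= tup3(R,io(float),R),  T =?= tup3(float,unit,nat).
Bind R := T; substituting into the one remaining equation that mentions R gives: T1 =?= tup3(T,io(float),T). Substituting into the earlier binding gives B := T.
Bind T1 := tup3(T,io(float),T); no other remaining equation mentions T1.
Bind T := tup3(float,unit,nat). Substituting into the earlier bindings gives E := tup3(float,unit,nat), B := tup3(float,unit,nat), R := tup3(float,unit,nat), T1 := tup3(tup3(float,unit,nat),io(float),tup3(float,unit,nat)).
No equations remain and no clash or occurs-check failure arose, so a unifier exists.

YES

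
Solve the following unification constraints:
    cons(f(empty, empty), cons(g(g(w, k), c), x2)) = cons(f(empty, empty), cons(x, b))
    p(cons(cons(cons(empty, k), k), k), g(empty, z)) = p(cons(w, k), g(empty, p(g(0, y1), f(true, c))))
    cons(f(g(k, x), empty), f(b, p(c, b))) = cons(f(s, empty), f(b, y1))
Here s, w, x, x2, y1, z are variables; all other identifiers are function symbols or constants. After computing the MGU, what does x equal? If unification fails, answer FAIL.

Decompose cons/2: f(empty, empty) = f(empty, empty),  cons(g(g(w, k), c), x2) = cons(x, b).
Delete trivial equation f(empty, empty) = f(empty, empty).
Decompose cons/2: g(g(w, k), c) = x,  x2 = b.
Bind x := g(g(w, k), c); substituting into the one remaining equation that mentions x gives: cons(f(g(k, g(g(w, k), c)), empty), f(b, p(c, b))) = cons(f(s, empty), f(b, y1)).
Bind x2 := b; no other remaining equation mentions x2.
Decompose p/2: cons(cons(cons(empty, k), k), k) = cons(w, k),  g(empty, z) = g(empty, p(g(0, y1), f(true, c))).
Decompose cons/2: cons(cons(empty, k), k) = w,  k = k.
Bind w := cons(cons(empty, k), k); substituting into the one remaining equation that mentions w gives: cons(f(g(k, g(g(cons(cons(empty, k), k), k), c)), empty), f(b, p(c, b))) = cons(f(s, empty), f(b, y1)). Substituting into the earlier binding gives x := g(g(cons(cons(empty, k), k), k), c).
Delete trivial equation k = k.
Decompose g/2: empty = empty,  z = p(g(0, y1), f(true, c)).
Delete trivial equation empty = empty.
Bind z := p(g(0, y1), f(true, c)); no other remaining equation mentions z.
Decompose cons/2: f(g(k, g(g(cons(cons(empty, k), k), k), c)), empty) = f(s, empty),  f(b, p(c, b)) = f(b, y1).
Decompose f/2: g(k, g(g(cons(cons(empty, k), k), k), c)) = s,  empty = empty.
Bind s := g(k, g(g(cons(cons(empty, k), k), k), c)); no other remaining equation mentions s.
Delete trivial equation empty = empty.
Decompose f/2: b = b,  p(c, b) = y1.
Delete trivial equation b = b.
Bind y1 := p(c, b). Substituting into the earlier binding gives z := p(g(0, p(c, b)), f(true, c)).
MGU = { x -> g(g(cons(cons(empty, k), k), k), c), x2 -> b, w -> cons(cons(empty, k), k), z -> p(g(0, p(c, b)), f(true, c)), s -> g(k, g(g(cons(cons(empty, k), k), k), c)), y1 -> p(c, b) }, so x -> g(g(cons(cons(empty, k), k), k), c).

g(g(cons(cons(empty, k), k), k), c)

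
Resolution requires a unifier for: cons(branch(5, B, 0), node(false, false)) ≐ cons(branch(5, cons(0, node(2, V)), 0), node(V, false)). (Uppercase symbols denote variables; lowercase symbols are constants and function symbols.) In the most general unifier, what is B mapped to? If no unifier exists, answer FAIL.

Decompose cons/2: branch(5, B, 0) ≐ branch(5, cons(0, node(2, V)), 0),  node(false, false) ≐ node(V, false).
Decompose branch/3: 5 ≐ 5,  B ≐ cons(0, node(2, V)),  0 ≐ 0.
Delete trivial equation 5 ≐ 5.
Bind B := cons(0, node(2, V)); no other remaining equation mentions B.
Delete trivial equation 0 ≐ 0.
Decompose node/2: false ≐ V,  false ≐ false.
Bind V := false; no other remaining equation mentions V. Substituting into the earlier binding gives B := cons(0, node(2, false)).
Delete trivial equation false ≐ false.
MGU = { B ↦ cons(0, node(2, false)), V ↦ false }, so B ↦ cons(0, node(2, false)).

cons(0, node(2, false))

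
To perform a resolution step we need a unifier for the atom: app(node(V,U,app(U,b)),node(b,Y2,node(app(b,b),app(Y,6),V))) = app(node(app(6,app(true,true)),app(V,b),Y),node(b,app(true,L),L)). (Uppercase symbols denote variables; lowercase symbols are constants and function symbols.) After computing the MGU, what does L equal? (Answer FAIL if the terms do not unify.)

Decompose app/2: node(V,U,app(U,b)) = node(app(6,app(true,true)),app(V,b),Y),  node(b,Y2,node(app(b,b),app(Y,6),V)) = node(b,app(true,L),L).
Decompose node/3: V = app(6,app(true,true)),  U = app(V,b),  app(U,b) = Y.
Bind V := app(6,app(true,true)); substituting into the 2 remaining equations that mention V gives: U = app(app(6,app(true,true)),b),  node(b,Y2,node(app(b,b),app(Y,6),app(6,app(true,true)))) = node(b,app(true,L),L).
Bind U := app(app(6,app(true,true)),b); substituting into the one remaining equation that mentions U gives: app(app(app(6,app(true,true)),b),b) = Y.
Bind Y := app(app(app(6,app(true,true)),b),b); substituting into the remaining equation gives: node(b,Y2,node(app(b,b),app(app(app(app(6,app(true,true)),b),b),6),app(6,app(true,true)))) = node(b,app(true,L),L).
Decompose node/3: b = b,  Y2 = app(true,L),  node(app(b,b),app(app(app(app(6,app(true,true)),b),b),6),app(6,app(true,true))) = L.
Delete trivial equation b = b.
Bind Y2 := app(true,L); no other remaining equation mentions Y2.
Bind L := node(app(b,b),app(app(app(app(6,app(true,true)),b),b),6),app(6,app(true,true))). Substituting into the earlier binding gives Y2 := app(true,node(app(b,b),app(app(app(app(6,app(true,true)),b),b),6),app(6,app(true,true)))).
MGU = { V ↦ app(6,app(true,true)), U ↦ app(app(6,app(true,true)),b), Y ↦ app(app(app(6,app(true,true)),b),b), Y2 ↦ app(true,node(app(b,b),app(app(app(app(6,app(true,true)),b),b),6),app(6,app(true,true)))), L ↦ node(app(b,b),app(app(app(app(6,app(true,true)),b),b),6),app(6,app(true,true))) }, so L ↦ node(app(b,b),app(app(app(app(6,app(true,true)),b),b),6),app(6,app(true,true))).

node(app(b,b),app(app(app(app(6,app(true,true)),b),b),6),app(6,app(true,true)))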